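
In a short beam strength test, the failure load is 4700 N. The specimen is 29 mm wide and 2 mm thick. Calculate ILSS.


ILSS = 3F/(4bh) = 3*4700/(4*29*2) = 60.78 MPa

60.78 MPa


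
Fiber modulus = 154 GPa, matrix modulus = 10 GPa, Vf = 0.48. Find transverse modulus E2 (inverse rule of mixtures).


1/E2 = Vf/Ef + (1-Vf)/Em = 0.48/154 + 0.52/10
E2 = 18.14 GPa

18.14 GPa


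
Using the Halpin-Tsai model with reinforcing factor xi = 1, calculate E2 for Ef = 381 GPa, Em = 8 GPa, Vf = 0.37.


eta = (Ef/Em - 1)/(Ef/Em + xi) = (47.625 - 1)/(47.625 + 1) = 0.9589
E2 = Em*(1+xi*eta*Vf)/(1-eta*Vf) = 16.8 GPa

16.8 GPa


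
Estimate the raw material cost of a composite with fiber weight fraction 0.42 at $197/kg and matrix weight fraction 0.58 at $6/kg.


Cost = cost_f*Wf + cost_m*Wm = 197*0.42 + 6*0.58 = $86.22/kg

$86.22/kg


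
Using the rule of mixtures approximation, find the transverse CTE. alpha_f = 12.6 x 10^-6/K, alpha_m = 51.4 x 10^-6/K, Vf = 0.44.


alpha_2 = alpha_f*Vf + alpha_m*(1-Vf) = 12.6*0.44 + 51.4*0.56 = 34.3 x 10^-6/K

34.3 x 10^-6/K


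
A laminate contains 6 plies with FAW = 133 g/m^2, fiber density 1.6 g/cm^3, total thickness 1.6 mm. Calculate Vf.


Vf = n * FAW / (rho_f * h * 1000) = 6 * 133 / (1.6 * 1.6 * 1000) = 0.3117

0.3117


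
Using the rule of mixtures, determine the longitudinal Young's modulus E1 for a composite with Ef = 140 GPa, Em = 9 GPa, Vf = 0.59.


E1 = Ef*Vf + Em*(1-Vf) = 140*0.59 + 9*0.41 = 86.29 GPa

86.29 GPa


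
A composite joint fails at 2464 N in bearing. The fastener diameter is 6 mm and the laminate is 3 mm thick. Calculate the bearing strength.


sigma_br = F/(d*h) = 2464/(6*3) = 136.9 MPa

136.9 MPa


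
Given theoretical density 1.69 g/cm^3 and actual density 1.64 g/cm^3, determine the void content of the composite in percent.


Void% = (rho_theo - rho_actual)/rho_theo * 100 = (1.69 - 1.64)/1.69 * 100 = 2.96%

2.96%


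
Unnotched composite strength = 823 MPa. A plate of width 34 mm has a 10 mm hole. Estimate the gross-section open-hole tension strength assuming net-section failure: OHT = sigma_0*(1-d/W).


OHT = sigma_0*(1-d/W) = 823*(1-10/34) = 580.9 MPa

580.9 MPa


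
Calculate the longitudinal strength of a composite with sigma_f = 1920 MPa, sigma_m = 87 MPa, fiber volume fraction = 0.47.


sigma_1 = sigma_f*Vf + sigma_m*(1-Vf) = 1920*0.47 + 87*0.53 = 948.5 MPa

948.5 MPa


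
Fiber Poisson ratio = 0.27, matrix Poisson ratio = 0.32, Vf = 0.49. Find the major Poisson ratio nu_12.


nu_12 = nu_f*Vf + nu_m*(1-Vf) = 0.27*0.49 + 0.32*0.51 = 0.2955

0.2955


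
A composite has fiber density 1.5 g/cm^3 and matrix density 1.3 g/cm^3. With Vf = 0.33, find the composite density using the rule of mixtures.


rho_c = rho_f*Vf + rho_m*(1-Vf) = 1.5*0.33 + 1.3*0.67 = 1.366 g/cm^3

1.366 g/cm^3


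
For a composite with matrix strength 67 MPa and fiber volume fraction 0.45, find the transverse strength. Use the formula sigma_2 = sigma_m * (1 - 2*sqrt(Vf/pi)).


factor = 1 - 2*sqrt(0.45/pi) = 0.2431
sigma_2 = 67 * 0.2431 = 16.29 MPa

16.29 MPa


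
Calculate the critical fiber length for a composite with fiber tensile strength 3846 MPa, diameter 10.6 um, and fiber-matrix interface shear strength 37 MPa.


Lc = sigma_f * d / (2 * tau_i) = 3846 * 10.6 / (2 * 37) = 550.9 um

550.9 um


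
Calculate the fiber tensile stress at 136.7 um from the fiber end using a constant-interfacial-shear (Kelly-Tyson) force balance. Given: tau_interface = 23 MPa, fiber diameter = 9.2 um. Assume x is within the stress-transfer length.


Force balance: sigma_f * (pi*d^2/4) = tau * (pi*d) * x  ->  sigma_f = 4 * tau * x / d
sigma_f = 4 * 23 * 136.7 / 9.2 = 1367.0 MPa

1367.0 MPa


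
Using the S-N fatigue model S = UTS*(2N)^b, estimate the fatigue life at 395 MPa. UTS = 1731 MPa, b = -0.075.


N = 0.5 * (S/UTS)^(1/b) = 0.5 * (395/1731)^(1/-0.075) = 1.7987e+08 cycles

1.7987e+08 cycles


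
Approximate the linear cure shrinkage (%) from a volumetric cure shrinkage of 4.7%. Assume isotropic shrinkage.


Linear shrinkage ≈ vol_shrink/3 = 4.7/3 = 1.567%

1.567%


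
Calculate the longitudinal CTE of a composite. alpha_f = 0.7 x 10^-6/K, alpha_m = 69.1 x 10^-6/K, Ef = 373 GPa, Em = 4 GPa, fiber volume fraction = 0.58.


E1 = Ef*Vf + Em*(1-Vf) = 218.02
alpha_1 = (alpha_f*Ef*Vf + alpha_m*Em*(1-Vf))/E1 = 1.23 x 10^-6/K

1.23 x 10^-6/K


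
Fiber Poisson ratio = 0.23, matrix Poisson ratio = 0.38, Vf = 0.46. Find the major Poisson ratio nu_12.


nu_12 = nu_f*Vf + nu_m*(1-Vf) = 0.23*0.46 + 0.38*0.54 = 0.311

0.311


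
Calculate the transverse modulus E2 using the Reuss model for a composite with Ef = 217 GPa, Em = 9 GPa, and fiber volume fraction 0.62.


1/E2 = Vf/Ef + (1-Vf)/Em = 0.62/217 + 0.38/9
E2 = 22.18 GPa

22.18 GPa


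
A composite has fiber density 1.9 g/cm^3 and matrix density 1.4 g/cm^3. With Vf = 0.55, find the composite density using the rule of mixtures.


rho_c = rho_f*Vf + rho_m*(1-Vf) = 1.9*0.55 + 1.4*0.45 = 1.675 g/cm^3

1.675 g/cm^3


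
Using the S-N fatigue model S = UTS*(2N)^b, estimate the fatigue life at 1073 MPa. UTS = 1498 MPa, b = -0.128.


N = 0.5 * (S/UTS)^(1/b) = 0.5 * (1073/1498)^(1/-0.128) = 6.7779 cycles

6.7779 cycles


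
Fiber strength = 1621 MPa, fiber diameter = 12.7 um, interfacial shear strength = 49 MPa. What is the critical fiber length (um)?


Lc = sigma_f * d / (2 * tau_i) = 1621 * 12.7 / (2 * 49) = 210.1 um

210.1 um


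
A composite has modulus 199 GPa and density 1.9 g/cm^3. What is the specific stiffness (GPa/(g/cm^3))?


Specific stiffness = E/rho = 199/1.9 = 104.7 GPa/(g/cm^3)

104.7 GPa/(g/cm^3)


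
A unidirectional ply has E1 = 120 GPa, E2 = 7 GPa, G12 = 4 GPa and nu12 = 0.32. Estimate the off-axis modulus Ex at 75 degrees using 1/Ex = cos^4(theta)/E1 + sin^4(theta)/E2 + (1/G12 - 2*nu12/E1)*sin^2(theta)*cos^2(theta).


cos^4(75) = 0.004487, sin^4(75) = 0.870513, sin^2(75)*cos^2(75) = 0.0625
1/G12 - 2*nu12/E1 = 1/4 - 2*0.32/120 = 0.244667 GPa^-1
1/Ex = 0.004487/120 + 0.870513/7 + 0.244667*0.0625 = 0.139688 GPa^-1
Ex = 7.16 GPa

7.16 GPa


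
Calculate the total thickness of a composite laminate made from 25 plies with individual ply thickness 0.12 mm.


h = n * t_ply = 25 * 0.12 = 3.0 mm

3.0 mm


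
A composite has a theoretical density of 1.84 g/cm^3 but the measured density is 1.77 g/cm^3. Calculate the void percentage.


Void% = (rho_theo - rho_actual)/rho_theo * 100 = (1.84 - 1.77)/1.84 * 100 = 3.8%

3.8%


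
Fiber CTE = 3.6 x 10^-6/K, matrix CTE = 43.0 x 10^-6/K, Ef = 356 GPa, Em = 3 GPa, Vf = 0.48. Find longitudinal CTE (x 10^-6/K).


E1 = Ef*Vf + Em*(1-Vf) = 172.44
alpha_1 = (alpha_f*Ef*Vf + alpha_m*Em*(1-Vf))/E1 = 3.96 x 10^-6/K

3.96 x 10^-6/K


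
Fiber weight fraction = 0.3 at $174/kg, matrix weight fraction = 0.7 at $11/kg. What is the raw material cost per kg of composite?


Cost = cost_f*Wf + cost_m*Wm = 174*0.3 + 11*0.7 = $59.9/kg

$59.9/kg


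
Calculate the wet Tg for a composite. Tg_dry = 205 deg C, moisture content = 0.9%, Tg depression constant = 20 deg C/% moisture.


Tg_wet = Tg_dry - k*moisture = 205 - 20*0.9 = 187.0 deg C

187.0 deg C


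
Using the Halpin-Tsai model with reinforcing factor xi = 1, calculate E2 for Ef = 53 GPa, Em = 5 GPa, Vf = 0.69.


eta = (Ef/Em - 1)/(Ef/Em + xi) = (10.6 - 1)/(10.6 + 1) = 0.8276
E2 = Em*(1+xi*eta*Vf)/(1-eta*Vf) = 18.31 GPa

18.31 GPa


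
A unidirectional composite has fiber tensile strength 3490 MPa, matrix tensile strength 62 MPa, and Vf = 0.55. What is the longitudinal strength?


sigma_1 = sigma_f*Vf + sigma_m*(1-Vf) = 3490*0.55 + 62*0.45 = 1947.4 MPa

1947.4 MPa


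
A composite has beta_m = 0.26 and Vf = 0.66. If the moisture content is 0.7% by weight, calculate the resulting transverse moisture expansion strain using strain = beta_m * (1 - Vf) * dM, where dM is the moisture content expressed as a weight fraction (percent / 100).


dM = 0.7/100 = 0.007
strain = beta_m * (1-Vf) * dM = 0.26 * 0.34 * 0.007 = 0.0006188

0.0006188


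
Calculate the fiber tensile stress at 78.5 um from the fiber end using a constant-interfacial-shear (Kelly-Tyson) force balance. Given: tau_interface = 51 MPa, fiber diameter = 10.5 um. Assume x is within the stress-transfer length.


Force balance: sigma_f * (pi*d^2/4) = tau * (pi*d) * x  ->  sigma_f = 4 * tau * x / d
sigma_f = 4 * 51 * 78.5 / 10.5 = 1525.1 MPa

1525.1 MPa


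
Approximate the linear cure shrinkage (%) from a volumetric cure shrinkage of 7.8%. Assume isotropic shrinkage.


Linear shrinkage ≈ vol_shrink/3 = 7.8/3 = 2.6%

2.6%


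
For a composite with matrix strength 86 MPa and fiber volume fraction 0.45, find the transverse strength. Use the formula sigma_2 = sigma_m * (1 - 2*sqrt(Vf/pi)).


factor = 1 - 2*sqrt(0.45/pi) = 0.2431
sigma_2 = 86 * 0.2431 = 20.9 MPa

20.9 MPa


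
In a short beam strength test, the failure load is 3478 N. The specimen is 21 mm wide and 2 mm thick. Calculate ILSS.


ILSS = 3F/(4bh) = 3*3478/(4*21*2) = 62.11 MPa

62.11 MPa


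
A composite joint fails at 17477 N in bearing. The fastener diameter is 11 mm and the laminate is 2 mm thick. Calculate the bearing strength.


sigma_br = F/(d*h) = 17477/(11*2) = 794.4 MPa

794.4 MPa


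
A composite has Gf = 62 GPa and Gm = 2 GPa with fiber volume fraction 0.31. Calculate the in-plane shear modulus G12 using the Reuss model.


1/G12 = Vf/Gf + (1-Vf)/Gm = 0.31/62 + 0.69/2
G12 = 2.86 GPa

2.86 GPa


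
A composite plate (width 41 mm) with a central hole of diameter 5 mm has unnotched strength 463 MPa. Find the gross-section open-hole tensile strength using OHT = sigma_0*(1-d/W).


OHT = sigma_0*(1-d/W) = 463*(1-5/41) = 406.5 MPa

406.5 MPa


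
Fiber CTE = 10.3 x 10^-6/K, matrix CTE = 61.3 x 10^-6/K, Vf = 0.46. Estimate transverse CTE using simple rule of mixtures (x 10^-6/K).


alpha_2 = alpha_f*Vf + alpha_m*(1-Vf) = 10.3*0.46 + 61.3*0.54 = 37.8 x 10^-6/K

37.8 x 10^-6/K


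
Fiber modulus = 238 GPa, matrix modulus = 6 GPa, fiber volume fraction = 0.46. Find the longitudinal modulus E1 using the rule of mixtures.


E1 = Ef*Vf + Em*(1-Vf) = 238*0.46 + 6*0.54 = 112.72 GPa

112.72 GPa


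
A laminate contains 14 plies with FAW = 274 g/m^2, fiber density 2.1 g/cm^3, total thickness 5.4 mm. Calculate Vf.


Vf = n * FAW / (rho_f * h * 1000) = 14 * 274 / (2.1 * 5.4 * 1000) = 0.3383

0.3383


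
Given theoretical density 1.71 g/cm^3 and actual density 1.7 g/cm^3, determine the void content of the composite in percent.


Void% = (rho_theo - rho_actual)/rho_theo * 100 = (1.71 - 1.7)/1.71 * 100 = 0.58%

0.58%


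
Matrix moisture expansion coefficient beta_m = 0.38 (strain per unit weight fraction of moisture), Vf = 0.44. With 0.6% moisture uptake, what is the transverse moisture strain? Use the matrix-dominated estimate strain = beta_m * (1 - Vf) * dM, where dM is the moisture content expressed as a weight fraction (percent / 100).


dM = 0.6/100 = 0.006
strain = beta_m * (1-Vf) * dM = 0.38 * 0.56 * 0.006 = 0.0012768

0.0012768


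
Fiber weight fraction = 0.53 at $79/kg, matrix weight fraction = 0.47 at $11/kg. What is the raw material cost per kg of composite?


Cost = cost_f*Wf + cost_m*Wm = 79*0.53 + 11*0.47 = $47.04/kg

$47.04/kg


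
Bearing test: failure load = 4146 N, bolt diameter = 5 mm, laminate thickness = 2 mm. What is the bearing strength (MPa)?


sigma_br = F/(d*h) = 4146/(5*2) = 414.6 MPa

414.6 MPa


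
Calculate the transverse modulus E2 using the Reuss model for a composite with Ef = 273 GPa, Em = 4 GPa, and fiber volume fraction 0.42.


1/E2 = Vf/Ef + (1-Vf)/Em = 0.42/273 + 0.58/4
E2 = 6.82 GPa

6.82 GPa


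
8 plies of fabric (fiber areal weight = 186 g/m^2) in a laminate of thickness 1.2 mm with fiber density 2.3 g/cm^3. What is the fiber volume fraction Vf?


Vf = n * FAW / (rho_f * h * 1000) = 8 * 186 / (2.3 * 1.2 * 1000) = 0.5391

0.5391


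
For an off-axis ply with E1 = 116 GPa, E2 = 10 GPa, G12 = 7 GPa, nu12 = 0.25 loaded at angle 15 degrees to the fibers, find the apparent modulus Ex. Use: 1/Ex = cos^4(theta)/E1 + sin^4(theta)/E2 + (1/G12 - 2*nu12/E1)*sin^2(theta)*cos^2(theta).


cos^4(15) = 0.870513, sin^4(15) = 0.004487, sin^2(15)*cos^2(15) = 0.0625
1/G12 - 2*nu12/E1 = 1/7 - 2*0.25/116 = 0.138547 GPa^-1
1/Ex = 0.870513/116 + 0.004487/10 + 0.138547*0.0625 = 0.0166123 GPa^-1
Ex = 60.2 GPa

60.2 GPa


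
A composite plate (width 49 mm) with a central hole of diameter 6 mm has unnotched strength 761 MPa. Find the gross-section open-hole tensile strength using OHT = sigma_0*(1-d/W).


OHT = sigma_0*(1-d/W) = 761*(1-6/49) = 667.8 MPa

667.8 MPa


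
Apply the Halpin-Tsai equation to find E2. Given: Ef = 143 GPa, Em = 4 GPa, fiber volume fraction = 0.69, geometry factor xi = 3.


eta = (Ef/Em - 1)/(Ef/Em + xi) = (35.75 - 1)/(35.75 + 3) = 0.8968
E2 = Em*(1+xi*eta*Vf)/(1-eta*Vf) = 29.97 GPa

29.97 GPa


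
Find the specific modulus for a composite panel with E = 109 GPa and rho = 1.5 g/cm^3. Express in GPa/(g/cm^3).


Specific stiffness = E/rho = 109/1.5 = 72.7 GPa/(g/cm^3)

72.7 GPa/(g/cm^3)


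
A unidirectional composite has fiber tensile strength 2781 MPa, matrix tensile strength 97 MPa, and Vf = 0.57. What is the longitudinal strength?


sigma_1 = sigma_f*Vf + sigma_m*(1-Vf) = 2781*0.57 + 97*0.43 = 1626.9 MPa

1626.9 MPa


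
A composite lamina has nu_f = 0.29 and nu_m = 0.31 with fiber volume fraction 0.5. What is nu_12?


nu_12 = nu_f*Vf + nu_m*(1-Vf) = 0.29*0.5 + 0.31*0.5 = 0.3

0.3


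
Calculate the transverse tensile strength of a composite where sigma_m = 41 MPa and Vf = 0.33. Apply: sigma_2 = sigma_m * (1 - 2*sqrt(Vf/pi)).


factor = 1 - 2*sqrt(0.33/pi) = 0.3518
sigma_2 = 41 * 0.3518 = 14.42 MPa

14.42 MPa


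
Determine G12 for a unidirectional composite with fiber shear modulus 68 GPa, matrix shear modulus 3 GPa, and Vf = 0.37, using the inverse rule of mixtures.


1/G12 = Vf/Gf + (1-Vf)/Gm = 0.37/68 + 0.63/3
G12 = 4.64 GPa

4.64 GPa


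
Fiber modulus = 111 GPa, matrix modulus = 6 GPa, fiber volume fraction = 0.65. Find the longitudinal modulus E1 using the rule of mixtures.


E1 = Ef*Vf + Em*(1-Vf) = 111*0.65 + 6*0.35 = 74.25 GPa

74.25 GPa


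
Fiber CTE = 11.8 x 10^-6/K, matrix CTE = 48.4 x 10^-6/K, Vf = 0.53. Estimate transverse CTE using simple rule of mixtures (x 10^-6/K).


alpha_2 = alpha_f*Vf + alpha_m*(1-Vf) = 11.8*0.53 + 48.4*0.47 = 29.0 x 10^-6/K

29.0 x 10^-6/K


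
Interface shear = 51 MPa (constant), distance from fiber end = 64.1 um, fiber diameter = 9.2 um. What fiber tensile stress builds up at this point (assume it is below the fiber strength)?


Force balance: sigma_f * (pi*d^2/4) = tau * (pi*d) * x  ->  sigma_f = 4 * tau * x / d
sigma_f = 4 * 51 * 64.1 / 9.2 = 1421.3 MPa

1421.3 MPa


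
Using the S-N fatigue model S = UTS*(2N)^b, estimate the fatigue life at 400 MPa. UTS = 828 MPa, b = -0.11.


N = 0.5 * (S/UTS)^(1/b) = 0.5 * (400/828)^(1/-0.11) = 372.7586 cycles

372.7586 cycles


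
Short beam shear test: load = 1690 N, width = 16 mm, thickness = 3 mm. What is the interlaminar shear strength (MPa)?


ILSS = 3F/(4bh) = 3*1690/(4*16*3) = 26.41 MPa

26.41 MPa


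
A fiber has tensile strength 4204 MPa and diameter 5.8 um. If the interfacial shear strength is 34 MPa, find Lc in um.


Lc = sigma_f * d / (2 * tau_i) = 4204 * 5.8 / (2 * 34) = 358.6 um

358.6 um


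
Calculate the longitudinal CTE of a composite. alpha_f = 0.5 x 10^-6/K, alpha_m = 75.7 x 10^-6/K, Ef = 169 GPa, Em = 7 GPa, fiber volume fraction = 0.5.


E1 = Ef*Vf + Em*(1-Vf) = 88.0
alpha_1 = (alpha_f*Ef*Vf + alpha_m*Em*(1-Vf))/E1 = 3.49 x 10^-6/K

3.49 x 10^-6/K


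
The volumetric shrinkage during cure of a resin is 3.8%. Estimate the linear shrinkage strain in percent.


Linear shrinkage ≈ vol_shrink/3 = 3.8/3 = 1.267%

1.267%


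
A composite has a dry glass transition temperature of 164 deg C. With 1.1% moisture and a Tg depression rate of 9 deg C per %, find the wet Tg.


Tg_wet = Tg_dry - k*moisture = 164 - 9*1.1 = 154.1 deg C

154.1 deg C


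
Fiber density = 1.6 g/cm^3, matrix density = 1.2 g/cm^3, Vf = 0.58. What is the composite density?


rho_c = rho_f*Vf + rho_m*(1-Vf) = 1.6*0.58 + 1.2*0.42 = 1.432 g/cm^3

1.432 g/cm^3


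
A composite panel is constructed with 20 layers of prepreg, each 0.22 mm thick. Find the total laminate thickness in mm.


h = n * t_ply = 20 * 0.22 = 4.4 mm

4.4 mm


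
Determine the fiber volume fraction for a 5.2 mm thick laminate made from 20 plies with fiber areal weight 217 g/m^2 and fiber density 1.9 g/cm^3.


Vf = n * FAW / (rho_f * h * 1000) = 20 * 217 / (1.9 * 5.2 * 1000) = 0.4393

0.4393


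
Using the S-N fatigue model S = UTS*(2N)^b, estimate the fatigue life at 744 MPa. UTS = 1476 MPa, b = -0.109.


N = 0.5 * (S/UTS)^(1/b) = 0.5 * (744/1476)^(1/-0.109) = 268.1952 cycles

268.1952 cycles


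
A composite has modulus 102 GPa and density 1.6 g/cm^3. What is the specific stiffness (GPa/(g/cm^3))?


Specific stiffness = E/rho = 102/1.6 = 63.8 GPa/(g/cm^3)

63.8 GPa/(g/cm^3)


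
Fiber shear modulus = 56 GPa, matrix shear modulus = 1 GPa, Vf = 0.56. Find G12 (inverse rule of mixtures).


1/G12 = Vf/Gf + (1-Vf)/Gm = 0.56/56 + 0.44/1
G12 = 2.22 GPa

2.22 GPa


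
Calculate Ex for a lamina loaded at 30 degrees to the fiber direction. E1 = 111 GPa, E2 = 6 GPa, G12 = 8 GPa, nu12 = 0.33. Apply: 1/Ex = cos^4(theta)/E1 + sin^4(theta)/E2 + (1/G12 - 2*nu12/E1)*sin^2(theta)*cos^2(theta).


cos^4(30) = 0.5625, sin^4(30) = 0.0625, sin^2(30)*cos^2(30) = 0.1875
1/G12 - 2*nu12/E1 = 1/8 - 2*0.33/111 = 0.119054 GPa^-1
1/Ex = 0.5625/111 + 0.0625/6 + 0.119054*0.1875 = 0.0378069 GPa^-1
Ex = 26.45 GPa

26.45 GPa


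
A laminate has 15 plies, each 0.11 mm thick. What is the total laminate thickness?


h = n * t_ply = 15 * 0.11 = 1.65 mm

1.65 mm


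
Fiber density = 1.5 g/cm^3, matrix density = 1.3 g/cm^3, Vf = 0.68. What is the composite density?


rho_c = rho_f*Vf + rho_m*(1-Vf) = 1.5*0.68 + 1.3*0.32 = 1.436 g/cm^3

1.436 g/cm^3


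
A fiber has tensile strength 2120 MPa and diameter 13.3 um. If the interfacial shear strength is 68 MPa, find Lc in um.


Lc = sigma_f * d / (2 * tau_i) = 2120 * 13.3 / (2 * 68) = 207.3 um

207.3 um


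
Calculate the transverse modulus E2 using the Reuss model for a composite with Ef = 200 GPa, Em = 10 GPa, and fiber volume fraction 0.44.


1/E2 = Vf/Ef + (1-Vf)/Em = 0.44/200 + 0.56/10
E2 = 17.18 GPa

17.18 GPa


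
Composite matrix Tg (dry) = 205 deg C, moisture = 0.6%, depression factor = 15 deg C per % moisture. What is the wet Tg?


Tg_wet = Tg_dry - k*moisture = 205 - 15*0.6 = 196.0 deg C

196.0 deg C


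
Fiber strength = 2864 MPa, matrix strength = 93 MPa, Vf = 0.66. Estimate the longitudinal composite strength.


sigma_1 = sigma_f*Vf + sigma_m*(1-Vf) = 2864*0.66 + 93*0.34 = 1921.9 MPa

1921.9 MPa


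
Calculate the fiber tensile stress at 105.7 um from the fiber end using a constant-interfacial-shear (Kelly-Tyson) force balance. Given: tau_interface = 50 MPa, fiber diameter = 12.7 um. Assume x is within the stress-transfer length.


Force balance: sigma_f * (pi*d^2/4) = tau * (pi*d) * x  ->  sigma_f = 4 * tau * x / d
sigma_f = 4 * 50 * 105.7 / 12.7 = 1664.6 MPa

1664.6 MPa


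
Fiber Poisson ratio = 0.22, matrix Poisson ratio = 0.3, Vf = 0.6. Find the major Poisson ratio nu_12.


nu_12 = nu_f*Vf + nu_m*(1-Vf) = 0.22*0.6 + 0.3*0.4 = 0.252

0.252


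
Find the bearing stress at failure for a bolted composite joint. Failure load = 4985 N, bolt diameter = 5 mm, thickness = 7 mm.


sigma_br = F/(d*h) = 4985/(5*7) = 142.4 MPa

142.4 MPa


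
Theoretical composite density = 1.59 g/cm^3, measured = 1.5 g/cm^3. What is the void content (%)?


Void% = (rho_theo - rho_actual)/rho_theo * 100 = (1.59 - 1.5)/1.59 * 100 = 5.66%

5.66%


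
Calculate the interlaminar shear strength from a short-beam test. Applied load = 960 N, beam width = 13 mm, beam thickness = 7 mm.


ILSS = 3F/(4bh) = 3*960/(4*13*7) = 7.91 MPa

7.91 MPa


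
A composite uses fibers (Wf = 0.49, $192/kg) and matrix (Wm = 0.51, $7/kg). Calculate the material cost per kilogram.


Cost = cost_f*Wf + cost_m*Wm = 192*0.49 + 7*0.51 = $97.65/kg

$97.65/kg


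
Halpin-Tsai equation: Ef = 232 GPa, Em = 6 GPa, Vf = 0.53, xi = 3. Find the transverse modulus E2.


eta = (Ef/Em - 1)/(Ef/Em + xi) = (38.6667 - 1)/(38.6667 + 3) = 0.904
E2 = Em*(1+xi*eta*Vf)/(1-eta*Vf) = 28.08 GPa

28.08 GPa


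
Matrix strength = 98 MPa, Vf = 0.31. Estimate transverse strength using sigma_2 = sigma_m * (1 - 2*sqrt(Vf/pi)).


factor = 1 - 2*sqrt(0.31/pi) = 0.3717
sigma_2 = 98 * 0.3717 = 36.43 MPa

36.43 MPa


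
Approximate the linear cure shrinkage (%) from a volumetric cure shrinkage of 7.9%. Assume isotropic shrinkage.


Linear shrinkage ≈ vol_shrink/3 = 7.9/3 = 2.633%

2.633%


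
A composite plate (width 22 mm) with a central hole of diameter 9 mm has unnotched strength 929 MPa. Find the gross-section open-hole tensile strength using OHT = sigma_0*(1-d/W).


OHT = sigma_0*(1-d/W) = 929*(1-9/22) = 549.0 MPa

549.0 MPa


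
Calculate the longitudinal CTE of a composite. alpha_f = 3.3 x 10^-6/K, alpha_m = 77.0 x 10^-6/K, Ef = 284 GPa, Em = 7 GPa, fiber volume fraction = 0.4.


E1 = Ef*Vf + Em*(1-Vf) = 117.8
alpha_1 = (alpha_f*Ef*Vf + alpha_m*Em*(1-Vf))/E1 = 5.93 x 10^-6/K

5.93 x 10^-6/K


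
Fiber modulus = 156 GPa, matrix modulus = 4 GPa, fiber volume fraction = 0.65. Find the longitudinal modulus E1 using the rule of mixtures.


E1 = Ef*Vf + Em*(1-Vf) = 156*0.65 + 4*0.35 = 102.8 GPa

102.8 GPa


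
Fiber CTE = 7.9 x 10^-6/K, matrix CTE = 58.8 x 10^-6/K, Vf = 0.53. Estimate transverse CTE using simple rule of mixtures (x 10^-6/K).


alpha_2 = alpha_f*Vf + alpha_m*(1-Vf) = 7.9*0.53 + 58.8*0.47 = 31.8 x 10^-6/K

31.8 x 10^-6/K


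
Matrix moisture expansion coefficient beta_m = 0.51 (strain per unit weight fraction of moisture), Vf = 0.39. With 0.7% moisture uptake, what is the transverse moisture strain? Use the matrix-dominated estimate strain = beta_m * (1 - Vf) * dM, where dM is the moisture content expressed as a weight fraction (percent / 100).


dM = 0.7/100 = 0.007
strain = beta_m * (1-Vf) * dM = 0.51 * 0.61 * 0.007 = 0.0021777

0.0021777


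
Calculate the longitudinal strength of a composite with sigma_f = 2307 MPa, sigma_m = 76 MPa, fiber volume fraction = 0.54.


sigma_1 = sigma_f*Vf + sigma_m*(1-Vf) = 2307*0.54 + 76*0.46 = 1280.7 MPa

1280.7 MPa


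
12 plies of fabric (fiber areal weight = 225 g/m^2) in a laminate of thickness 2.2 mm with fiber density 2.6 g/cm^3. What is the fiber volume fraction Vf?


Vf = n * FAW / (rho_f * h * 1000) = 12 * 225 / (2.6 * 2.2 * 1000) = 0.472

0.472


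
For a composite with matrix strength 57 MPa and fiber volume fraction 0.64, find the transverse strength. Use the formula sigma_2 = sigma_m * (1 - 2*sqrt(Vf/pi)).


factor = 1 - 2*sqrt(0.64/pi) = 0.0973
sigma_2 = 57 * 0.0973 = 5.55 MPa

5.55 MPa


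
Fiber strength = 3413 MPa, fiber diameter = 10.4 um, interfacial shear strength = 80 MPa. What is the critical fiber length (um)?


Lc = sigma_f * d / (2 * tau_i) = 3413 * 10.4 / (2 * 80) = 221.8 um

221.8 um


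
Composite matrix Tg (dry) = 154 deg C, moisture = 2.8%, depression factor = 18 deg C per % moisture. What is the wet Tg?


Tg_wet = Tg_dry - k*moisture = 154 - 18*2.8 = 103.6 deg C

103.6 deg C


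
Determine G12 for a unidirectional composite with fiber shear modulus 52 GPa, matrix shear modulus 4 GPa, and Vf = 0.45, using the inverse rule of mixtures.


1/G12 = Vf/Gf + (1-Vf)/Gm = 0.45/52 + 0.55/4
G12 = 6.84 GPa

6.84 GPa


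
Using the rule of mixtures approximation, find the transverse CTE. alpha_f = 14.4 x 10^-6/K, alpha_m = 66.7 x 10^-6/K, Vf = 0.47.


alpha_2 = alpha_f*Vf + alpha_m*(1-Vf) = 14.4*0.47 + 66.7*0.53 = 42.1 x 10^-6/K

42.1 x 10^-6/K


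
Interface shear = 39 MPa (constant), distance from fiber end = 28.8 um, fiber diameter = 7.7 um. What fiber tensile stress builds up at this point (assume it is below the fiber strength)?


Force balance: sigma_f * (pi*d^2/4) = tau * (pi*d) * x  ->  sigma_f = 4 * tau * x / d
sigma_f = 4 * 39 * 28.8 / 7.7 = 583.5 MPa

583.5 MPa


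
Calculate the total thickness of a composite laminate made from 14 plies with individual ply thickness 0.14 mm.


h = n * t_ply = 14 * 0.14 = 1.96 mm

1.96 mm


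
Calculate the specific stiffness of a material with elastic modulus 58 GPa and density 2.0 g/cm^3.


Specific stiffness = E/rho = 58/2.0 = 29.0 GPa/(g/cm^3)

29.0 GPa/(g/cm^3)


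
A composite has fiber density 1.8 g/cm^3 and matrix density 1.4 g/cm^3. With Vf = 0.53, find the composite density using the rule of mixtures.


rho_c = rho_f*Vf + rho_m*(1-Vf) = 1.8*0.53 + 1.4*0.47 = 1.612 g/cm^3

1.612 g/cm^3


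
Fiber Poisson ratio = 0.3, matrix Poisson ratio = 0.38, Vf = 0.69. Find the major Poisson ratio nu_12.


nu_12 = nu_f*Vf + nu_m*(1-Vf) = 0.3*0.69 + 0.38*0.31 = 0.3248

0.3248


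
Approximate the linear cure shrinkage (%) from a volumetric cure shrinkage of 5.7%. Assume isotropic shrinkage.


Linear shrinkage ≈ vol_shrink/3 = 5.7/3 = 1.9%

1.9%


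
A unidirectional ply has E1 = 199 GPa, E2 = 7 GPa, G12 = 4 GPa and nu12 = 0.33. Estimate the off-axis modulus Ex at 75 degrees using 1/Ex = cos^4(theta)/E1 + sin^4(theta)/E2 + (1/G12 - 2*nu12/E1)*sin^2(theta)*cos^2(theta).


cos^4(75) = 0.004487, sin^4(75) = 0.870513, sin^2(75)*cos^2(75) = 0.0625
1/G12 - 2*nu12/E1 = 1/4 - 2*0.33/199 = 0.246683 GPa^-1
1/Ex = 0.004487/199 + 0.870513/7 + 0.246683*0.0625 = 0.1397992 GPa^-1
Ex = 7.15 GPa

7.15 GPa


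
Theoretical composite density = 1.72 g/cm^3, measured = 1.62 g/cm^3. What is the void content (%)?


Void% = (rho_theo - rho_actual)/rho_theo * 100 = (1.72 - 1.62)/1.72 * 100 = 5.81%

5.81%


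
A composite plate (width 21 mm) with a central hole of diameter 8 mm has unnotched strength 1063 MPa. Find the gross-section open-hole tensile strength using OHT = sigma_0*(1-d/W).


OHT = sigma_0*(1-d/W) = 1063*(1-8/21) = 658.0 MPa

658.0 MPa


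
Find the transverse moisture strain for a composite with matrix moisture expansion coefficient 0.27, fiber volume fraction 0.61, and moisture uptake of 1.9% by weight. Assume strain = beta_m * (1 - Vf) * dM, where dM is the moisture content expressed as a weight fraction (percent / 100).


dM = 1.9/100 = 0.019
strain = beta_m * (1-Vf) * dM = 0.27 * 0.39 * 0.019 = 0.0020007

0.0020007


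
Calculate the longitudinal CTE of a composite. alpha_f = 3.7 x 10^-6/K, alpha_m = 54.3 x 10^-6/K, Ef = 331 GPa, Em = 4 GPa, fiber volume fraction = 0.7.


E1 = Ef*Vf + Em*(1-Vf) = 232.9
alpha_1 = (alpha_f*Ef*Vf + alpha_m*Em*(1-Vf))/E1 = 3.96 x 10^-6/K

3.96 x 10^-6/K


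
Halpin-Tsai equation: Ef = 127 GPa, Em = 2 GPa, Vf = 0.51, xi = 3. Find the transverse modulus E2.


eta = (Ef/Em - 1)/(Ef/Em + xi) = (63.5 - 1)/(63.5 + 3) = 0.9398
E2 = Em*(1+xi*eta*Vf)/(1-eta*Vf) = 9.36 GPa

9.36 GPa


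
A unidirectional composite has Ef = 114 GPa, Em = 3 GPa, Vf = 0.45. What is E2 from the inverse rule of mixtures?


1/E2 = Vf/Ef + (1-Vf)/Em = 0.45/114 + 0.55/3
E2 = 5.34 GPa

5.34 GPa


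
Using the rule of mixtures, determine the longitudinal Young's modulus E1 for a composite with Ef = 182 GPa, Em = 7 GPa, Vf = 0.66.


E1 = Ef*Vf + Em*(1-Vf) = 182*0.66 + 7*0.34 = 122.5 GPa

122.5 GPa


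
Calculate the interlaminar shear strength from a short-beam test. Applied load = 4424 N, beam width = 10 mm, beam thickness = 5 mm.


ILSS = 3F/(4bh) = 3*4424/(4*10*5) = 66.36 MPa

66.36 MPa


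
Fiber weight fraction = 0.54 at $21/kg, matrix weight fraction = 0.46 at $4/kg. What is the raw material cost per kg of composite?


Cost = cost_f*Wf + cost_m*Wm = 21*0.54 + 4*0.46 = $13.18/kg

$13.18/kg


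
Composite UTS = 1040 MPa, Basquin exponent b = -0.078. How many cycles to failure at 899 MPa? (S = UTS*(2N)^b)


N = 0.5 * (S/UTS)^(1/b) = 0.5 * (899/1040)^(1/-0.078) = 3.2372 cycles

3.2372 cycles


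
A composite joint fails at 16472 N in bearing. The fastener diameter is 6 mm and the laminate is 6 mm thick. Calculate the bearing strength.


sigma_br = F/(d*h) = 16472/(6*6) = 457.6 MPa

457.6 MPa


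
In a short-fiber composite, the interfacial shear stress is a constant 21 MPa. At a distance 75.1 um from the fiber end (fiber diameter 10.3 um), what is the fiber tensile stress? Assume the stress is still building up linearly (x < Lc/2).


Force balance: sigma_f * (pi*d^2/4) = tau * (pi*d) * x  ->  sigma_f = 4 * tau * x / d
sigma_f = 4 * 21 * 75.1 / 10.3 = 612.5 MPa

612.5 MPa


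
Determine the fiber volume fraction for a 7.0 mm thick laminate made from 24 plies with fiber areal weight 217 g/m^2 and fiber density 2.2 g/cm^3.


Vf = n * FAW / (rho_f * h * 1000) = 24 * 217 / (2.2 * 7.0 * 1000) = 0.3382

0.3382


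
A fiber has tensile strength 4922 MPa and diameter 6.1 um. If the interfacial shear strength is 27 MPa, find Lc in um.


Lc = sigma_f * d / (2 * tau_i) = 4922 * 6.1 / (2 * 27) = 556.0 um

556.0 um


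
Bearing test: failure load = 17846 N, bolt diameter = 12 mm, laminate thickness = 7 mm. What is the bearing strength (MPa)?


sigma_br = F/(d*h) = 17846/(12*7) = 212.5 MPa

212.5 MPa


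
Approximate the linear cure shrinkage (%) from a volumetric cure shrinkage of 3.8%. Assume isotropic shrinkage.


Linear shrinkage ≈ vol_shrink/3 = 3.8/3 = 1.267%

1.267%


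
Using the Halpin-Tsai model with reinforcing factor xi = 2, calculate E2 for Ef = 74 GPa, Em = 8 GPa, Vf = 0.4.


eta = (Ef/Em - 1)/(Ef/Em + xi) = (9.25 - 1)/(9.25 + 2) = 0.7333
E2 = Em*(1+xi*eta*Vf)/(1-eta*Vf) = 17.96 GPa

17.96 GPa


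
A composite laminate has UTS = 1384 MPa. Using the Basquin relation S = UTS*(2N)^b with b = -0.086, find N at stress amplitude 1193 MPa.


N = 0.5 * (S/UTS)^(1/b) = 0.5 * (1193/1384)^(1/-0.086) = 2.8114 cycles

2.8114 cycles


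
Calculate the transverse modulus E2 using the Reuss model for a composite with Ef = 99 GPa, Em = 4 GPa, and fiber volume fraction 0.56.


1/E2 = Vf/Ef + (1-Vf)/Em = 0.56/99 + 0.44/4
E2 = 8.65 GPa

8.65 GPa


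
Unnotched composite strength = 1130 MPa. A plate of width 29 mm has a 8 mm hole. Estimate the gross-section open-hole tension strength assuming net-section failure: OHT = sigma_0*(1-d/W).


OHT = sigma_0*(1-d/W) = 1130*(1-8/29) = 818.3 MPa

818.3 MPa


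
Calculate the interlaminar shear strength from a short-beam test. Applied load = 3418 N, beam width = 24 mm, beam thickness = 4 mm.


ILSS = 3F/(4bh) = 3*3418/(4*24*4) = 26.7 MPa

26.7 MPa


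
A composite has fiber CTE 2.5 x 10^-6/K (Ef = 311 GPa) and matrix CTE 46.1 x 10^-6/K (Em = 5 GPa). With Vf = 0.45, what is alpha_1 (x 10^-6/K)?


E1 = Ef*Vf + Em*(1-Vf) = 142.7
alpha_1 = (alpha_f*Ef*Vf + alpha_m*Em*(1-Vf))/E1 = 3.34 x 10^-6/K

3.34 x 10^-6/K


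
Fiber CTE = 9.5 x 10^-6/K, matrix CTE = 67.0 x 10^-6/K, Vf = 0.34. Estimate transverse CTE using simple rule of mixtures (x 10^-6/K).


alpha_2 = alpha_f*Vf + alpha_m*(1-Vf) = 9.5*0.34 + 67.0*0.66 = 47.5 x 10^-6/K

47.5 x 10^-6/K


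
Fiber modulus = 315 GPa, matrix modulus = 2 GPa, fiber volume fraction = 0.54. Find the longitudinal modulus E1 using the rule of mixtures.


E1 = Ef*Vf + Em*(1-Vf) = 315*0.54 + 2*0.46 = 171.02 GPa

171.02 GPa


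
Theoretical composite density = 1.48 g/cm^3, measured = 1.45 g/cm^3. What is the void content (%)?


Void% = (rho_theo - rho_actual)/rho_theo * 100 = (1.48 - 1.45)/1.48 * 100 = 2.03%

2.03%


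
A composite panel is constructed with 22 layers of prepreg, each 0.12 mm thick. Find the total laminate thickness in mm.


h = n * t_ply = 22 * 0.12 = 2.64 mm

2.64 mm


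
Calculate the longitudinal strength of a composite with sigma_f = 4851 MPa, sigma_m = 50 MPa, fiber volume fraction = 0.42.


sigma_1 = sigma_f*Vf + sigma_m*(1-Vf) = 4851*0.42 + 50*0.58 = 2066.4 MPa

2066.4 MPa


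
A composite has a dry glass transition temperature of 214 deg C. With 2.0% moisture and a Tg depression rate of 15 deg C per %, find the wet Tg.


Tg_wet = Tg_dry - k*moisture = 214 - 15*2.0 = 184.0 deg C

184.0 deg C


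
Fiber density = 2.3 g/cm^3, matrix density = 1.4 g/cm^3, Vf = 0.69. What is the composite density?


rho_c = rho_f*Vf + rho_m*(1-Vf) = 2.3*0.69 + 1.4*0.31 = 2.021 g/cm^3

2.021 g/cm^3


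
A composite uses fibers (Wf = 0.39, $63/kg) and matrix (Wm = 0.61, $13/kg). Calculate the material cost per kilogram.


Cost = cost_f*Wf + cost_m*Wm = 63*0.39 + 13*0.61 = $32.5/kg

$32.5/kg


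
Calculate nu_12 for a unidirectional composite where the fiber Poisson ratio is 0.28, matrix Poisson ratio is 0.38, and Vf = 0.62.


nu_12 = nu_f*Vf + nu_m*(1-Vf) = 0.28*0.62 + 0.38*0.38 = 0.318

0.318


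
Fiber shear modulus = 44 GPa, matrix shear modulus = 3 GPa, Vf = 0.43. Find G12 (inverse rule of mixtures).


1/G12 = Vf/Gf + (1-Vf)/Gm = 0.43/44 + 0.57/3
G12 = 5.01 GPa

5.01 GPa


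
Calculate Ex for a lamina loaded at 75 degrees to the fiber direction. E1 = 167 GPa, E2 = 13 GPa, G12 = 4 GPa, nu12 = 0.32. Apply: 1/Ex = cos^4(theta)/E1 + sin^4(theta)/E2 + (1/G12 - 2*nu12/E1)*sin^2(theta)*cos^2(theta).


cos^4(75) = 0.004487, sin^4(75) = 0.870513, sin^2(75)*cos^2(75) = 0.0625
1/G12 - 2*nu12/E1 = 1/4 - 2*0.32/167 = 0.246168 GPa^-1
1/Ex = 0.004487/167 + 0.870513/13 + 0.246168*0.0625 = 0.0823749 GPa^-1
Ex = 12.14 GPa

12.14 GPa


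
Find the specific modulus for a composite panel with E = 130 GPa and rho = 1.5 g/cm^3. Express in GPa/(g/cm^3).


Specific stiffness = E/rho = 130/1.5 = 86.7 GPa/(g/cm^3)

86.7 GPa/(g/cm^3)


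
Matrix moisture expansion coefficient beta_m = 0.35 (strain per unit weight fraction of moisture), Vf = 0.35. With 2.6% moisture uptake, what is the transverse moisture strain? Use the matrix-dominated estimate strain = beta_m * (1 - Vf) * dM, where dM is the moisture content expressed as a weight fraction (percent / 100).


dM = 2.6/100 = 0.026
strain = beta_m * (1-Vf) * dM = 0.35 * 0.65 * 0.026 = 0.005915

0.005915


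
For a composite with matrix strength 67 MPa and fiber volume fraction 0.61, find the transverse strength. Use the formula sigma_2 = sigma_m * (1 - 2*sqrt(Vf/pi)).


factor = 1 - 2*sqrt(0.61/pi) = 0.1187
sigma_2 = 67 * 0.1187 = 7.95 MPa

7.95 MPa


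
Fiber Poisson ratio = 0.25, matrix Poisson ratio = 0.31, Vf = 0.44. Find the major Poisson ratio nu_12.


nu_12 = nu_f*Vf + nu_m*(1-Vf) = 0.25*0.44 + 0.31*0.56 = 0.2836

0.2836


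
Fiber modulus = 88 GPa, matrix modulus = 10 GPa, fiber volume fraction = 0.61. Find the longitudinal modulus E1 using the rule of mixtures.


E1 = Ef*Vf + Em*(1-Vf) = 88*0.61 + 10*0.39 = 57.58 GPa

57.58 GPa


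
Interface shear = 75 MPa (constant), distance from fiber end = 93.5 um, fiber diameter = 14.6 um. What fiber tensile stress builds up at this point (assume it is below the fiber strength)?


Force balance: sigma_f * (pi*d^2/4) = tau * (pi*d) * x  ->  sigma_f = 4 * tau * x / d
sigma_f = 4 * 75 * 93.5 / 14.6 = 1921.2 MPa

1921.2 MPa


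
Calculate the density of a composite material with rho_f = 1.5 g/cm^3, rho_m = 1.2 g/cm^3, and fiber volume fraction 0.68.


rho_c = rho_f*Vf + rho_m*(1-Vf) = 1.5*0.68 + 1.2*0.32 = 1.404 g/cm^3

1.404 g/cm^3


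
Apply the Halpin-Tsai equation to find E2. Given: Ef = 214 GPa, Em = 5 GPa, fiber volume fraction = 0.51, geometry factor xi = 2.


eta = (Ef/Em - 1)/(Ef/Em + xi) = (42.8 - 1)/(42.8 + 2) = 0.933
E2 = Em*(1+xi*eta*Vf)/(1-eta*Vf) = 18.62 GPa

18.62 GPa


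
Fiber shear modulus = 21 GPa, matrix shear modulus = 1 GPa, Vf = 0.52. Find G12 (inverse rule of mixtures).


1/G12 = Vf/Gf + (1-Vf)/Gm = 0.52/21 + 0.48/1
G12 = 1.98 GPa

1.98 GPa


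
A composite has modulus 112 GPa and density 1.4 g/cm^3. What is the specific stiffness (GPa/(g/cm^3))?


Specific stiffness = E/rho = 112/1.4 = 80.0 GPa/(g/cm^3)

80.0 GPa/(g/cm^3)


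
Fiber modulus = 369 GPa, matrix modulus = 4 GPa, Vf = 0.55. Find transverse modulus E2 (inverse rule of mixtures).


1/E2 = Vf/Ef + (1-Vf)/Em = 0.55/369 + 0.45/4
E2 = 8.77 GPa

8.77 GPa


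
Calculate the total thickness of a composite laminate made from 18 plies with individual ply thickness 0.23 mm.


h = n * t_ply = 18 * 0.23 = 4.14 mm

4.14 mm


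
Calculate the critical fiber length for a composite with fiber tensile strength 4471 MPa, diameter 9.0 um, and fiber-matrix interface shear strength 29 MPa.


Lc = sigma_f * d / (2 * tau_i) = 4471 * 9.0 / (2 * 29) = 693.8 um

693.8 um


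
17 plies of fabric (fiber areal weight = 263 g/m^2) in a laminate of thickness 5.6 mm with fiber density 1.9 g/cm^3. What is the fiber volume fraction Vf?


Vf = n * FAW / (rho_f * h * 1000) = 17 * 263 / (1.9 * 5.6 * 1000) = 0.4202

0.4202


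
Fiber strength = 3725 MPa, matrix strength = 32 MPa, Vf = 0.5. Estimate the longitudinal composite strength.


sigma_1 = sigma_f*Vf + sigma_m*(1-Vf) = 3725*0.5 + 32*0.5 = 1878.5 MPa

1878.5 MPa


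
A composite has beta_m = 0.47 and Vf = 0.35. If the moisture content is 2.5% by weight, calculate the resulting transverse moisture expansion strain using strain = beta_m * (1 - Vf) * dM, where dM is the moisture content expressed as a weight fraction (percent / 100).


dM = 2.5/100 = 0.025
strain = beta_m * (1-Vf) * dM = 0.47 * 0.65 * 0.025 = 0.0076375

0.0076375


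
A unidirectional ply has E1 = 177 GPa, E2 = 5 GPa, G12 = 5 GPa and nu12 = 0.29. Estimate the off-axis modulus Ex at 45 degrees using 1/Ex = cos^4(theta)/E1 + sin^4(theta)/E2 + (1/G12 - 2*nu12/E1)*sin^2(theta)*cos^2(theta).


cos^4(45) = 0.25, sin^4(45) = 0.25, sin^2(45)*cos^2(45) = 0.25
1/G12 - 2*nu12/E1 = 1/5 - 2*0.29/177 = 0.196723 GPa^-1
1/Ex = 0.25/177 + 0.25/5 + 0.196723*0.25 = 0.1005932 GPa^-1
Ex = 9.94 GPa

9.94 GPa


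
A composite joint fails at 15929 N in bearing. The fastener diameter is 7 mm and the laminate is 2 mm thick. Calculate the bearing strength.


sigma_br = F/(d*h) = 15929/(7*2) = 1137.8 MPa

1137.8 MPa


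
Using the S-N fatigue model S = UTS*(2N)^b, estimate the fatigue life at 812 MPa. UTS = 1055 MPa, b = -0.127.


N = 0.5 * (S/UTS)^(1/b) = 0.5 * (812/1055)^(1/-0.127) = 3.9284 cycles

3.9284 cycles


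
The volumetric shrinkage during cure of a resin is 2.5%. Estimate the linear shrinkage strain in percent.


Linear shrinkage ≈ vol_shrink/3 = 2.5/3 = 0.833%

0.833%


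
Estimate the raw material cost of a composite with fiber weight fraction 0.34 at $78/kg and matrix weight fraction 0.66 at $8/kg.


Cost = cost_f*Wf + cost_m*Wm = 78*0.34 + 8*0.66 = $31.8/kg

$31.8/kg


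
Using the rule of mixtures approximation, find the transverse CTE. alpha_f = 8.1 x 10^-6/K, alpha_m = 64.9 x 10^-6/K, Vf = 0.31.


alpha_2 = alpha_f*Vf + alpha_m*(1-Vf) = 8.1*0.31 + 64.9*0.69 = 47.3 x 10^-6/K

47.3 x 10^-6/K


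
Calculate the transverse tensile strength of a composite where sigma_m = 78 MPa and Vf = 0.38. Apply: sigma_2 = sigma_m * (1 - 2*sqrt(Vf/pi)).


factor = 1 - 2*sqrt(0.38/pi) = 0.3044
sigma_2 = 78 * 0.3044 = 23.74 MPa

23.74 MPa


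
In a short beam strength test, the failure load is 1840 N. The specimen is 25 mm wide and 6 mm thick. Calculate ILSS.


ILSS = 3F/(4bh) = 3*1840/(4*25*6) = 9.2 MPa

9.2 MPa


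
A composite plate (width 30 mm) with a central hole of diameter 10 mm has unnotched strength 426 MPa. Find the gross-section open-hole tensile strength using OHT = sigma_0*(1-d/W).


OHT = sigma_0*(1-d/W) = 426*(1-10/30) = 284.0 MPa

284.0 MPa


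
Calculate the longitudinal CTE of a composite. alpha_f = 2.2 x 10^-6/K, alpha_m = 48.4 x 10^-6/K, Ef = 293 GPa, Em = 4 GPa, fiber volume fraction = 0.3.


E1 = Ef*Vf + Em*(1-Vf) = 90.7
alpha_1 = (alpha_f*Ef*Vf + alpha_m*Em*(1-Vf))/E1 = 3.63 x 10^-6/K

3.63 x 10^-6/K
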